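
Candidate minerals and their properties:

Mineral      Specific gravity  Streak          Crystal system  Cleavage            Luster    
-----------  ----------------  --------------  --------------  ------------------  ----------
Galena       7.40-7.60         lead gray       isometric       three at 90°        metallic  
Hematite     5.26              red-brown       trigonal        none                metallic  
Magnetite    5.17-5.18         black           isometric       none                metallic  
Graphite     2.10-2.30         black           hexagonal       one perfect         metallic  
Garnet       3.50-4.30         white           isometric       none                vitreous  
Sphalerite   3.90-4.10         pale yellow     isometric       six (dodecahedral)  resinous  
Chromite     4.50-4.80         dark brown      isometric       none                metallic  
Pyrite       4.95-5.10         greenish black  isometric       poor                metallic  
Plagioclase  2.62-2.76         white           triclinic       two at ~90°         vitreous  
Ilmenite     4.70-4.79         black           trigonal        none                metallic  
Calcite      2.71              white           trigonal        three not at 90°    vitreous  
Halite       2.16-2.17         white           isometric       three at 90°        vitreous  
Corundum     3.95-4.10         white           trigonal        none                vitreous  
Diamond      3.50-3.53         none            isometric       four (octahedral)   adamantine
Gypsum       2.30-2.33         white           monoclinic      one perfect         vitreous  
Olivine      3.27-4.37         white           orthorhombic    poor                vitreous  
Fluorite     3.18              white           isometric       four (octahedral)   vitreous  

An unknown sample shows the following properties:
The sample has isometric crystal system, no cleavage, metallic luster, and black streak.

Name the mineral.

Magnetite

Isometric crystal system: narrows the field to Galena, Magnetite, Garnet, Sphalerite, Chromite, Pyrite, Halite, Diamond, Fluorite.
No cleavage: narrows the field to Magnetite, Garnet, Chromite.
Metallic luster is inconsistent with Garnet.
Black streak excludes Chromite.
Magnetite is the sole remaining match.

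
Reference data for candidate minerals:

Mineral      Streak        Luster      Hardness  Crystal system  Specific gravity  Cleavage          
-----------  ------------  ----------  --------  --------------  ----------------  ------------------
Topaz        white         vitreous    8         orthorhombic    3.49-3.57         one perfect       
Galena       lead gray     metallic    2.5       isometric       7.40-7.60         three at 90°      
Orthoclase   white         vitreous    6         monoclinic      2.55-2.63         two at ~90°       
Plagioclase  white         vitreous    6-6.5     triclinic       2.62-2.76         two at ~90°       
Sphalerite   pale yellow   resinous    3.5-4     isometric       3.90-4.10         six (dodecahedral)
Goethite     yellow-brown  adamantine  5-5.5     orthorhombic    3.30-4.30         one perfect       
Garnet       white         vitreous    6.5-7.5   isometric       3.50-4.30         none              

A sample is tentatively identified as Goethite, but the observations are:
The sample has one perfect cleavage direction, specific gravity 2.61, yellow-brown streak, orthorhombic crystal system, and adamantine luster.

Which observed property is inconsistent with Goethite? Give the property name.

specific gravity

One perfect cleavage direction: Goethite has cleavage one perfect — within range.
Specific gravity 2.61: Goethite has SG 3.30-4.30 — outside the reference range.
Yellow-brown streak: Goethite has yellow-brown streak — within range.
Orthorhombic crystal system: Goethite has orthorhombic system — within range.
Adamantine luster: Goethite has adamantine luster — within range.
The specific gravity is the one property that does not fit.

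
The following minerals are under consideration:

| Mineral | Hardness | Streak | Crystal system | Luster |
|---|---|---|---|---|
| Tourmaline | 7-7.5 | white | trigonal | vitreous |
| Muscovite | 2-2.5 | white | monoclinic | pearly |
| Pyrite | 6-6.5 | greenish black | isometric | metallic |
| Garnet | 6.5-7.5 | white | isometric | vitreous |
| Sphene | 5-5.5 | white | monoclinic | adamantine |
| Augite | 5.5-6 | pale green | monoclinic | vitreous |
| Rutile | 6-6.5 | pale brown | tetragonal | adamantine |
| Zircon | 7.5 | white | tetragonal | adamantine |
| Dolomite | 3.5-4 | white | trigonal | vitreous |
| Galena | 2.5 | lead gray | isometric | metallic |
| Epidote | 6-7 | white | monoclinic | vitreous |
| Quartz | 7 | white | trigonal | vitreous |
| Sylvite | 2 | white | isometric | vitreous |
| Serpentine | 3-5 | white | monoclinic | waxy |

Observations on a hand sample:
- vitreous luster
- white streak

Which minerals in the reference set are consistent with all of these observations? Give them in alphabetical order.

Dolomite, Epidote, Garnet, Quartz, Sylvite, Tourmaline

Vitreous luster: leaves Tourmaline, Garnet, Augite, Dolomite, Epidote, Quartz, Sylvite.
White streak eliminates Augite.
Consistent with every observation: Dolomite, Epidote, Garnet, Quartz, Sylvite, Tourmaline.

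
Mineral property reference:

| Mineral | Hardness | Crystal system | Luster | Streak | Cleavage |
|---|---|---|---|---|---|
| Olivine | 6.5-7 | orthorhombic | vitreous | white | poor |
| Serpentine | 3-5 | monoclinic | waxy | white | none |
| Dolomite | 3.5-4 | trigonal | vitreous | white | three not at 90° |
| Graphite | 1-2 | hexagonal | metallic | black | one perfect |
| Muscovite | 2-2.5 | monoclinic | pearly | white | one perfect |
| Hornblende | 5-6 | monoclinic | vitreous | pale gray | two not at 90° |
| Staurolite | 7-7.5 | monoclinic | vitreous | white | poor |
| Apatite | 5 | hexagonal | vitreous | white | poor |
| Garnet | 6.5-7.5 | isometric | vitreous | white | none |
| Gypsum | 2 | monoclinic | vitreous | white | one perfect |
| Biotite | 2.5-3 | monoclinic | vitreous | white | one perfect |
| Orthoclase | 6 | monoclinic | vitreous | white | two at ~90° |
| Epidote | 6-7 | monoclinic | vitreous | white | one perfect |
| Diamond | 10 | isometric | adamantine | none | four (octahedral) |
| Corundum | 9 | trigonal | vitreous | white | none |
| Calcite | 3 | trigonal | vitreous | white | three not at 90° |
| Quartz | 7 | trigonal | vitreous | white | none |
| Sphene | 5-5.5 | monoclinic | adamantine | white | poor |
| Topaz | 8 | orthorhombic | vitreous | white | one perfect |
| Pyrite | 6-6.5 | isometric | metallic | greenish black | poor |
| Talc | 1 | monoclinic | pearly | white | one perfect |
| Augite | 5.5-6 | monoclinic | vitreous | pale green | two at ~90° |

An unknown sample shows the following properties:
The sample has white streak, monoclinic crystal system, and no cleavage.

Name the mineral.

White streak rules out Graphite, Hornblende, Diamond, Pyrite, Augite.
Monoclinic crystal system: narrows the field to Serpentine, Muscovite, Staurolite, Gypsum, Biotite, Orthoclase, Epidote, Sphene, Talc.
No cleavage: leaves Serpentine.
Serpentine is the sole remaining match.

Serpentine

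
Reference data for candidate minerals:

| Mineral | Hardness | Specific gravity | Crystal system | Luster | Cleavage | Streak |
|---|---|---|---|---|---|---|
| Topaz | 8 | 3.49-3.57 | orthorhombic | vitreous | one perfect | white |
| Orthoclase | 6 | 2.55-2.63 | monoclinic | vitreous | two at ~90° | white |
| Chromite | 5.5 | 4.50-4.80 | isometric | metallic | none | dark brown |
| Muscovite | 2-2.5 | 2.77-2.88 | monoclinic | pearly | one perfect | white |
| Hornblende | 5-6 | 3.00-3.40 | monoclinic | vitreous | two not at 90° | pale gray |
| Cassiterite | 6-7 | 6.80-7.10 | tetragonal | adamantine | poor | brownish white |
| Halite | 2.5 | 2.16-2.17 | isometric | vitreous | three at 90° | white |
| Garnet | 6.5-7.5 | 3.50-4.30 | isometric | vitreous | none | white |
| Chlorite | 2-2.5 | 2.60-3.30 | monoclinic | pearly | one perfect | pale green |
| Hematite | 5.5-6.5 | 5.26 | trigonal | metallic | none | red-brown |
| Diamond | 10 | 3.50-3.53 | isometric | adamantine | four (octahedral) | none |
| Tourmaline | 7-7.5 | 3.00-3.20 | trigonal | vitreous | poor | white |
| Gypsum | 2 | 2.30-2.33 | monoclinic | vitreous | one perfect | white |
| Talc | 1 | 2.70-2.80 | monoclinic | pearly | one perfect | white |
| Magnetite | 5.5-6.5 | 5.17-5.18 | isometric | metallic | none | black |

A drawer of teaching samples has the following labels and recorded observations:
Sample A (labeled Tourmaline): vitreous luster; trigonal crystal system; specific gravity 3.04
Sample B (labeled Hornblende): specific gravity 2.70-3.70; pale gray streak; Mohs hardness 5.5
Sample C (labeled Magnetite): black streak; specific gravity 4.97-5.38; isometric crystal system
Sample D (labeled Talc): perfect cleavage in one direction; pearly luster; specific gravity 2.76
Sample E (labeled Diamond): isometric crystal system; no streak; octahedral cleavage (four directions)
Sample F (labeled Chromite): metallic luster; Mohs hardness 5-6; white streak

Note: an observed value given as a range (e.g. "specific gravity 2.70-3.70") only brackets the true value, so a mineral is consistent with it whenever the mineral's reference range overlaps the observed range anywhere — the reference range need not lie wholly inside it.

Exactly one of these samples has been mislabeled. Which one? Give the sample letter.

F

Sample A: every observation is compatible with the reference values for Tourmaline.
Sample B: every observation is compatible with the reference values for Hornblende.
Sample C: every observation is compatible with the reference values for Magnetite.
Sample D: every observation is compatible with the reference values for Talc.
Sample E: every observation is compatible with the reference values for Diamond.
Sample F: white streak is outside the reference for Chromite (dark brown streak) — mislabeled.
The mislabeled specimen is F.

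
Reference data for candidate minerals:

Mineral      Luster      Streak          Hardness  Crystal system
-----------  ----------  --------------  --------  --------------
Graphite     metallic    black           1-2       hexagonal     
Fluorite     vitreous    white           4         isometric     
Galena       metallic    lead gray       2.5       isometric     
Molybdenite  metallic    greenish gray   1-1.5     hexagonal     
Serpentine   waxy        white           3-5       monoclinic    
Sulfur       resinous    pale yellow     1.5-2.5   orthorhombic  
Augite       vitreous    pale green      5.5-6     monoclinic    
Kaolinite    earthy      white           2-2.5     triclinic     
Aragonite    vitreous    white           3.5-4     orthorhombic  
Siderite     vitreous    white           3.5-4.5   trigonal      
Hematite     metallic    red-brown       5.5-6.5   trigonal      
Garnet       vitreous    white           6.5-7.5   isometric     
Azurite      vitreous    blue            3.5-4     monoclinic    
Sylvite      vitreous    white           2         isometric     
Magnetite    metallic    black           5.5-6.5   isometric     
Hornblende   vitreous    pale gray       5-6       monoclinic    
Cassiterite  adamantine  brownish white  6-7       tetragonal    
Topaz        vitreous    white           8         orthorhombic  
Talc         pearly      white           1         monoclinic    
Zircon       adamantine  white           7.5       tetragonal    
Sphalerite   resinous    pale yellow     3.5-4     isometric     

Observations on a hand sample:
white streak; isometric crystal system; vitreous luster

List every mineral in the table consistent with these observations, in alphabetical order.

White streak — leaves Fluorite, Serpentine, Kaolinite, Aragonite, Siderite, Garnet, Sylvite, Topaz, Talc, Zircon.
Isometric crystal system — only Fluorite, Garnet, Sylvite remain.
Vitreous luster — every remaining candidate is consistent.
Consistent with every observation: Fluorite, Garnet, Sylvite.

Fluorite, Garnet, Sylvite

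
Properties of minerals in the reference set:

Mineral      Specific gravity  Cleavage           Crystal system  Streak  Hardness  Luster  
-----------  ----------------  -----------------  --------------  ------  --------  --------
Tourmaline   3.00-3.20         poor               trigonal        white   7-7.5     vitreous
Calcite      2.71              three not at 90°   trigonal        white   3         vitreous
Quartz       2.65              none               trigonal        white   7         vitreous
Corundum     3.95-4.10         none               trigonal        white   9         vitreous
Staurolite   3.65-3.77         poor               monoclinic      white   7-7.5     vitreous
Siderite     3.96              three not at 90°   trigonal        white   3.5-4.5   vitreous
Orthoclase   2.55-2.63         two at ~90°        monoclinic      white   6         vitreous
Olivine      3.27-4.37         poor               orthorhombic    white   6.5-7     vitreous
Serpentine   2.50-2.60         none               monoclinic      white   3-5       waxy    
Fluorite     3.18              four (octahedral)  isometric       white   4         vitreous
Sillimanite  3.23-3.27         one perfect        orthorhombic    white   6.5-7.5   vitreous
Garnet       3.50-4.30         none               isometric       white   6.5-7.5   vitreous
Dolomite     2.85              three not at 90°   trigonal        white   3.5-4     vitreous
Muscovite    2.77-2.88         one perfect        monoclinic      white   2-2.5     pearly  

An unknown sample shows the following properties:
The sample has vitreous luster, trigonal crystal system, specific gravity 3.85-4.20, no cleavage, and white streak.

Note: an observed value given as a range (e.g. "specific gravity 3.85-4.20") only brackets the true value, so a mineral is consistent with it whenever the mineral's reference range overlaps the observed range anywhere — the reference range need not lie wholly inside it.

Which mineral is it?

Corundum

Vitreous luster rules out Serpentine, Muscovite.
Trigonal crystal system excludes Staurolite, Orthoclase, Olivine, Fluorite, Sillimanite, Garnet.
Specific gravity 3.85-4.20: leaves Corundum, Siderite.
No cleavage excludes Siderite.
White streak: no further eliminations.
Corundum is the sole remaining match.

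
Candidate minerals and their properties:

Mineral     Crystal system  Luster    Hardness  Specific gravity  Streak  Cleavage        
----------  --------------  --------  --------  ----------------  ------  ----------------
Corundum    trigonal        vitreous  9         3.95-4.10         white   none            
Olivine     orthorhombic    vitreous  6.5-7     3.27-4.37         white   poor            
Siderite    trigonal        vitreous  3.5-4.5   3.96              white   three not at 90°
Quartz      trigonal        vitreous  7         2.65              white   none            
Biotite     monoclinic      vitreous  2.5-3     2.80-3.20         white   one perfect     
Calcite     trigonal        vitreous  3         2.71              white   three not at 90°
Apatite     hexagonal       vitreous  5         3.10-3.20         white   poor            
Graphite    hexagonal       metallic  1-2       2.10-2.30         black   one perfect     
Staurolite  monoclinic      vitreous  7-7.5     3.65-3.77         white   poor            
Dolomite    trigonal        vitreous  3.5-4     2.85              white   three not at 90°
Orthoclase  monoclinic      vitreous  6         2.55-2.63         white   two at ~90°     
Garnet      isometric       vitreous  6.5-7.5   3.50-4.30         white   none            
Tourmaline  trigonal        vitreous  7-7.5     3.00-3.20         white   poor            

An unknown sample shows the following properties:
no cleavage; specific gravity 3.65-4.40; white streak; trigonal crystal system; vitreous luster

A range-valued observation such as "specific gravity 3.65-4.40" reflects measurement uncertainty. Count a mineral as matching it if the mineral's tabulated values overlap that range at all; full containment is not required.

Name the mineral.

No cleavage — Corundum, Quartz, Garnet remain.
Specific gravity 3.65-4.40 excludes Quartz.
White streak — all remaining candidates fit.
Trigonal crystal system rules out Garnet.
Vitreous luster — every remaining candidate is consistent.
Only Corundum satisfies all observations.

Corundum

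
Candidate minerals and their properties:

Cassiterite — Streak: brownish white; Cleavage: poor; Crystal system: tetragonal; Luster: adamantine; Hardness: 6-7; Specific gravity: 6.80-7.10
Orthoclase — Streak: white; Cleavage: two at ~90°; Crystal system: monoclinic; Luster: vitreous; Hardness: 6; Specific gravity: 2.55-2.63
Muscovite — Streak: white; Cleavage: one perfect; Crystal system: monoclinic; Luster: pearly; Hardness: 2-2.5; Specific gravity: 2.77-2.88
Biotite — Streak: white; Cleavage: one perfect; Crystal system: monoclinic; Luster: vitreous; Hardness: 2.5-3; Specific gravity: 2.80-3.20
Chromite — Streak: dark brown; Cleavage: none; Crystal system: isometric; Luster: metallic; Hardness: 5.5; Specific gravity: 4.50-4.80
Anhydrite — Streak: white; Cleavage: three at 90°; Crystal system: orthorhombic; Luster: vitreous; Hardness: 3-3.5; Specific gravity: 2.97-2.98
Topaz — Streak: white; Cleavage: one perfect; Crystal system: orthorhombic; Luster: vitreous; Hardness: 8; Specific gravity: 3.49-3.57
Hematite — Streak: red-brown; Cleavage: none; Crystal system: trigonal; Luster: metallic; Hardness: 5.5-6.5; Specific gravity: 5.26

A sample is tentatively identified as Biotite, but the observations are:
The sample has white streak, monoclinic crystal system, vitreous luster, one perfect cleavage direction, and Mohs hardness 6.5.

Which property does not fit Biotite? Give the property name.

White streak: Biotite has white streak — agrees.
Monoclinic crystal system: Biotite has monoclinic system — agrees.
Vitreous luster: Biotite has vitreous luster — agrees.
One perfect cleavage direction: Biotite has cleavage one perfect — agrees.
Mohs hardness 6.5: Biotite has hardness 2.5-3 — inconsistent.
Everything matches except the hardness.

hardness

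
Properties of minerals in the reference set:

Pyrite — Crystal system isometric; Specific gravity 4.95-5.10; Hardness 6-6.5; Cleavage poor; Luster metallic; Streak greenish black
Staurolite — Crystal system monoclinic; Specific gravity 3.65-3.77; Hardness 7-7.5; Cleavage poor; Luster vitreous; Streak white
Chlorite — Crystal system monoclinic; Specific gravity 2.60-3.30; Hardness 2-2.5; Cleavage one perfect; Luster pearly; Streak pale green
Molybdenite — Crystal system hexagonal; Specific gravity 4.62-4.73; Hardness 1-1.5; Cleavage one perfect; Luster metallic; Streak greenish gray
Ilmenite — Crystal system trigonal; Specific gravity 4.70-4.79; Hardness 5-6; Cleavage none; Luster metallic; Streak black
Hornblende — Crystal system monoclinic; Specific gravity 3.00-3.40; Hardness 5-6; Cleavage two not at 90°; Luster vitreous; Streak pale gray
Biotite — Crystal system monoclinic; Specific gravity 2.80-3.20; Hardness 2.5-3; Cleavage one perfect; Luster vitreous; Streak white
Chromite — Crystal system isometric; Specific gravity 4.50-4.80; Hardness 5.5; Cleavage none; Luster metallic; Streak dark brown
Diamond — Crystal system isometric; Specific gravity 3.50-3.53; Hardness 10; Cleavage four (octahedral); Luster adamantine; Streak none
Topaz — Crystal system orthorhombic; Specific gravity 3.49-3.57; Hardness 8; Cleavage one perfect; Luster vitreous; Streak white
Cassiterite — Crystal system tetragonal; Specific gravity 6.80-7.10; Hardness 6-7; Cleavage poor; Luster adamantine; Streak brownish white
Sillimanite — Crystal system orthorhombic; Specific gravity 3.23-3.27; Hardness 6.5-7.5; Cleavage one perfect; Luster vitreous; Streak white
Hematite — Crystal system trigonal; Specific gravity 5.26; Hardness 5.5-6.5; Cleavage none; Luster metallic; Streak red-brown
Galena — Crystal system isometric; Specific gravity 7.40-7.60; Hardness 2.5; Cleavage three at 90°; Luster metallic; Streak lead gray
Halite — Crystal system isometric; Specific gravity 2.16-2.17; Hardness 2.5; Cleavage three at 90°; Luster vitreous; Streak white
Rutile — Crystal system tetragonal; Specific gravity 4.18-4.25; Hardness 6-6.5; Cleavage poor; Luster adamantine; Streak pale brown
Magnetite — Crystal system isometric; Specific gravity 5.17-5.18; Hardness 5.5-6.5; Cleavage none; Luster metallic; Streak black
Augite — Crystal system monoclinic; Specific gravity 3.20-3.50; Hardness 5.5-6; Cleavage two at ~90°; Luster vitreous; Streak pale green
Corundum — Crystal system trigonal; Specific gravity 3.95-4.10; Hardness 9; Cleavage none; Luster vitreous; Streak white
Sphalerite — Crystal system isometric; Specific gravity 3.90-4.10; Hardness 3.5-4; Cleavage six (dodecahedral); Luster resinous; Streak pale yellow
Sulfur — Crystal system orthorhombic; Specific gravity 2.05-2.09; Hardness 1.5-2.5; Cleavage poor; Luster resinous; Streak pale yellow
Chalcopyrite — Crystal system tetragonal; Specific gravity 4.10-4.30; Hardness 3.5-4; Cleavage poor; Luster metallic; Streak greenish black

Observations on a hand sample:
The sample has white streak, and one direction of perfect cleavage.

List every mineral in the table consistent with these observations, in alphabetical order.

Biotite, Sillimanite, Topaz

White streak — leaves Staurolite, Biotite, Topaz, Sillimanite, Halite, Corundum.
One direction of perfect cleavage is inconsistent with Staurolite, Halite, Corundum.
The minerals that satisfy all observations are Biotite, Sillimanite, Topaz.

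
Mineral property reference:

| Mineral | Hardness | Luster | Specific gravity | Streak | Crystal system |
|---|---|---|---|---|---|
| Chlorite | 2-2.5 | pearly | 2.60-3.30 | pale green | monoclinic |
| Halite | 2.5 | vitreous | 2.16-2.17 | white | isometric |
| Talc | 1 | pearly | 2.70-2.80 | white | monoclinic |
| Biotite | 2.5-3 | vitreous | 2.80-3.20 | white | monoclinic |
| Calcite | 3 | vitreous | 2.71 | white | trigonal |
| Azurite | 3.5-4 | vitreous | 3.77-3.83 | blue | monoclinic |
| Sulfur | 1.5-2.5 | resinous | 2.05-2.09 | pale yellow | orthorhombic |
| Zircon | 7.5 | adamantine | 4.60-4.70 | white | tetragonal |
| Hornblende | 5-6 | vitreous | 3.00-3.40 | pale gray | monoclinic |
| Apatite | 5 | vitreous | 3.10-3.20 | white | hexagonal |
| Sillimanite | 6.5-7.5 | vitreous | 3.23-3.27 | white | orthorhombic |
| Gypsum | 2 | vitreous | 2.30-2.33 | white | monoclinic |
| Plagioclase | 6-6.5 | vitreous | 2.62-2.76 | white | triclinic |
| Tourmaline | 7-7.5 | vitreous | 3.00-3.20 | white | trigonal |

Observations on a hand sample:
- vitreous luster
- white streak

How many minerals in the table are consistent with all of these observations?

Vitreous luster excludes Chlorite, Talc, Sulfur, Zircon.
White streak is inconsistent with Azurite, Hornblende.
Remaining candidates: Apatite, Biotite, Calcite, Gypsum, Halite, Plagioclase, Sillimanite, Tourmaline.
That is 8 minerals.

8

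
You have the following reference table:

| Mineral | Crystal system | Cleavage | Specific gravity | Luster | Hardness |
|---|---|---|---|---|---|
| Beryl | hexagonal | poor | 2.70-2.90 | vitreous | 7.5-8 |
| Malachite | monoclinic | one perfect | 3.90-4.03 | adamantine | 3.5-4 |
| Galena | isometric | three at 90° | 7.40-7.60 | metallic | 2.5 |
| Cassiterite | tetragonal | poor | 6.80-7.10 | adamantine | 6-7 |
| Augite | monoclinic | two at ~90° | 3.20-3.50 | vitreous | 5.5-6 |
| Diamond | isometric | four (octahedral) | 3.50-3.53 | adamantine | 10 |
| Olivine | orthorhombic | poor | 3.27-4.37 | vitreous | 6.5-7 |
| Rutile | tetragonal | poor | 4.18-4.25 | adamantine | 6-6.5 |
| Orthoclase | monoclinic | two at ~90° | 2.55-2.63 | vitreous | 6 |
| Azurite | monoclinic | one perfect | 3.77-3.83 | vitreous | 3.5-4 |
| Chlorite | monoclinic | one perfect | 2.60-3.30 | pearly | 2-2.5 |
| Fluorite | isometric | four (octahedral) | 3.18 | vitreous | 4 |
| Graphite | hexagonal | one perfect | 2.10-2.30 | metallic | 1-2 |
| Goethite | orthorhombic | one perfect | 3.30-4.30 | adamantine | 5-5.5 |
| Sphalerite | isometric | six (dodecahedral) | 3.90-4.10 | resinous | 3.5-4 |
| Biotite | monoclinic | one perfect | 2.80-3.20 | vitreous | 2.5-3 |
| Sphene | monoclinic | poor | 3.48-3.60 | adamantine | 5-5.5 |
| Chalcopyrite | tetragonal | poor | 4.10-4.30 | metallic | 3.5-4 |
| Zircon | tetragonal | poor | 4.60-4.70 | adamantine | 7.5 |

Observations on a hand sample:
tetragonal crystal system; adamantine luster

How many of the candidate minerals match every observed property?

3

Tetragonal crystal system — narrows the field to Cassiterite, Rutile, Chalcopyrite, Zircon.
Adamantine luster eliminates Chalcopyrite.
Remaining candidates: Cassiterite, Rutile, Zircon.
That is 3 minerals.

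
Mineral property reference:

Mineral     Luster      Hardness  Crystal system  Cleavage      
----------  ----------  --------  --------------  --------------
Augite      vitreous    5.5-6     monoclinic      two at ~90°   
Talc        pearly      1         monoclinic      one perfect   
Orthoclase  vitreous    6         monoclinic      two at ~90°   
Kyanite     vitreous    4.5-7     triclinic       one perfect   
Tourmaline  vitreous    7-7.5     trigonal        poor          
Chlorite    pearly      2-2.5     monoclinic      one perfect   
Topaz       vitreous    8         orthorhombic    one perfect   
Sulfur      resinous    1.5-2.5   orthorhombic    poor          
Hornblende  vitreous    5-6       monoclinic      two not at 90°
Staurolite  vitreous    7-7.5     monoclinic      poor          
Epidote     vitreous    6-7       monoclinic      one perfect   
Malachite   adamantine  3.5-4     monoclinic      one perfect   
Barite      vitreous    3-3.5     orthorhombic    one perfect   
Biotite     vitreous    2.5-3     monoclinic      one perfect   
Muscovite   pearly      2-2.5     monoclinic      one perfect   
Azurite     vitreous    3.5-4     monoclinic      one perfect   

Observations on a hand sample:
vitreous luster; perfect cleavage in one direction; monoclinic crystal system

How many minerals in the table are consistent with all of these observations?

Vitreous luster rules out Talc, Chlorite, Sulfur, Malachite, Muscovite.
Perfect cleavage in one direction rules out Augite, Orthoclase, Tourmaline, Hornblende, Staurolite.
Monoclinic crystal system excludes Kyanite, Topaz, Barite.
Consistent with every observation: Azurite, Biotite, Epidote.
That is 3 minerals.

3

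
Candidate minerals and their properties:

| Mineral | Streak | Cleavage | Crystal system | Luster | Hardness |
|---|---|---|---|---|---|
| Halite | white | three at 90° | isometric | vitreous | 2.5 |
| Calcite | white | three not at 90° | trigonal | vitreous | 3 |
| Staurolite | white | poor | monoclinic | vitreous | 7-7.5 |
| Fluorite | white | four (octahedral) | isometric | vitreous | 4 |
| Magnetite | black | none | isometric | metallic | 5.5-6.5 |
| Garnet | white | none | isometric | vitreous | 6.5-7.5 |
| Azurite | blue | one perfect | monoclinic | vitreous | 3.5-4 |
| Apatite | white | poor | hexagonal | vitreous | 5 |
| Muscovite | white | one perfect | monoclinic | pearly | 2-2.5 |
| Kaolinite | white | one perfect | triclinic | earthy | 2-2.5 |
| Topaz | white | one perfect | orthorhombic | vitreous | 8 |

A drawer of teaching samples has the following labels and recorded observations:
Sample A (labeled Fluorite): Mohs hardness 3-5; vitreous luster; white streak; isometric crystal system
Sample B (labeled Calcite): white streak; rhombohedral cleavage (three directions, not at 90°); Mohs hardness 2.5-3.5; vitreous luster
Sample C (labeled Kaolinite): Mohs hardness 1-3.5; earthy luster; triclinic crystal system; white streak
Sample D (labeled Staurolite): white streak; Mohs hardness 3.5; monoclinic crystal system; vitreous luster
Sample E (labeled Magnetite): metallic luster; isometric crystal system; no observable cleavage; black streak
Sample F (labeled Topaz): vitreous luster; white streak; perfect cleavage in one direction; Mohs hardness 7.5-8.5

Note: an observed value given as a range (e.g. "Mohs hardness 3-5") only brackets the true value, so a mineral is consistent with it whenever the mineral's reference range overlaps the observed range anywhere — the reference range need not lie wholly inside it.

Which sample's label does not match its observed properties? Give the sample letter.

D

Sample A: nothing contradicts Fluorite.
Sample B: nothing contradicts Calcite.
Sample C: nothing contradicts Kaolinite.
Sample D: Mohs hardness 3.5 is outside the reference for Staurolite (hardness 7-7.5) — mislabeled.
Sample E: nothing contradicts Magnetite.
Sample F: nothing contradicts Topaz.
Sample D is the mislabeled one.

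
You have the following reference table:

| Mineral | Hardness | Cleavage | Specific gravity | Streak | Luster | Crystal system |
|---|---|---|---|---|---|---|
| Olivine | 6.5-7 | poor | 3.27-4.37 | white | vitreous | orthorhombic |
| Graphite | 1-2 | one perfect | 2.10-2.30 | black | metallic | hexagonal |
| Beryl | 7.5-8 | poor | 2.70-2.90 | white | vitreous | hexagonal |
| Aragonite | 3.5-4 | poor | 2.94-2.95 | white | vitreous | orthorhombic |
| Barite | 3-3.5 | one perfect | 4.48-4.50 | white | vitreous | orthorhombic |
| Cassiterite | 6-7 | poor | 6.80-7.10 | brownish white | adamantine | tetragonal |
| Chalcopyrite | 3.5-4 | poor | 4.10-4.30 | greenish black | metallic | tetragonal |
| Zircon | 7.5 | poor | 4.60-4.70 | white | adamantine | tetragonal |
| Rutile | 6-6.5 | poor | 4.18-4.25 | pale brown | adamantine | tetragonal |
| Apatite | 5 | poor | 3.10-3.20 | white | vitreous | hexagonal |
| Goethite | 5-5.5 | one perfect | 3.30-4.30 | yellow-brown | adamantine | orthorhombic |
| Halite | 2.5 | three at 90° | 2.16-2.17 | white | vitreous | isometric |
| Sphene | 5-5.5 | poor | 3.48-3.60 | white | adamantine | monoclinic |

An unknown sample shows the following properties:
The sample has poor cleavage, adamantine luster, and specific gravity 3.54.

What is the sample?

Poor cleavage excludes Graphite, Barite, Goethite, Halite.
Adamantine luster: narrows the field to Cassiterite, Zircon, Rutile, Sphene.
Specific gravity 3.54: Sphene remains.
The only mineral consistent with every observation is Sphene.

Sphene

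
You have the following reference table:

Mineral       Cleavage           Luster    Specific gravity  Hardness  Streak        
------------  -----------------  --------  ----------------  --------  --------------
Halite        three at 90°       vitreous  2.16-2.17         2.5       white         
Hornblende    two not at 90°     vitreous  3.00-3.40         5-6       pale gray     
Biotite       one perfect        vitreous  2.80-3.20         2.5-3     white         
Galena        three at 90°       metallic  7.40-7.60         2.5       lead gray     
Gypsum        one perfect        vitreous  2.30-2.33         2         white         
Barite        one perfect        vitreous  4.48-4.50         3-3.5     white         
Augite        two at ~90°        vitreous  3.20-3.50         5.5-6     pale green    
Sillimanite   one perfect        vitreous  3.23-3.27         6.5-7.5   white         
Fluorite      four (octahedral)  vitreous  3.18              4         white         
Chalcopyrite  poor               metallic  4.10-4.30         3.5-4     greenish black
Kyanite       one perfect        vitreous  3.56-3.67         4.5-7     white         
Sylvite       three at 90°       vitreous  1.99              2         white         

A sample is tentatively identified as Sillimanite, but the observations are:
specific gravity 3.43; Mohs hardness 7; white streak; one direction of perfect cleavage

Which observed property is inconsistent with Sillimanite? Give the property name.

specific gravity

Specific gravity 3.43: Sillimanite has SG 3.23-3.27 — inconsistent.
Mohs hardness 7: Sillimanite has hardness 6.5-7.5 — consistent.
White streak: Sillimanite has white streak — consistent.
One direction of perfect cleavage: Sillimanite has cleavage one perfect — consistent.
Everything matches except the specific gravity.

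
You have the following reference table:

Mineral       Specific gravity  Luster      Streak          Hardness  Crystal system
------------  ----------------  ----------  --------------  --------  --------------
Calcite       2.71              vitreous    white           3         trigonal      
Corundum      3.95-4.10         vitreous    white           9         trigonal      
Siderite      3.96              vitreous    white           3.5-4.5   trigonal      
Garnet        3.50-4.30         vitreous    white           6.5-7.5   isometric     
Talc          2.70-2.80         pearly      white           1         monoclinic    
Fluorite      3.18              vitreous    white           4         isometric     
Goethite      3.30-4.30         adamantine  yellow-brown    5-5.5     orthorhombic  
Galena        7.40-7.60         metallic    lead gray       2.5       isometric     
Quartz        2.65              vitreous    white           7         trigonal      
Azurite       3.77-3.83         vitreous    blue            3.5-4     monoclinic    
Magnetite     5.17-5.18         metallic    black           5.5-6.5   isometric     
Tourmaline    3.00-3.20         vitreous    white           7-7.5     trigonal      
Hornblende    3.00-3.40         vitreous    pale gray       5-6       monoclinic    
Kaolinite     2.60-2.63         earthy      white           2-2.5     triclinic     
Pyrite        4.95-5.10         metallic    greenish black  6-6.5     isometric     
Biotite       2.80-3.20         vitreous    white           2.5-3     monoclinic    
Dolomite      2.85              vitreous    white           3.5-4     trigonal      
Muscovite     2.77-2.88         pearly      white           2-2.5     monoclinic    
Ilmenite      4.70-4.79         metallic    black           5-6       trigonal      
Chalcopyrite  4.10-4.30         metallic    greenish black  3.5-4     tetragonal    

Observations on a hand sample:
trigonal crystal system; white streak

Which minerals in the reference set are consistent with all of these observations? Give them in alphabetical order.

Trigonal crystal system — narrows the field to Calcite, Corundum, Siderite, Quartz, Tourmaline, Dolomite, Ilmenite.
White streak eliminates Ilmenite.
Remaining candidates: Calcite, Corundum, Dolomite, Quartz, Siderite, Tourmaline.

Calcite, Corundum, Dolomite, Quartz, Siderite, Tourmaline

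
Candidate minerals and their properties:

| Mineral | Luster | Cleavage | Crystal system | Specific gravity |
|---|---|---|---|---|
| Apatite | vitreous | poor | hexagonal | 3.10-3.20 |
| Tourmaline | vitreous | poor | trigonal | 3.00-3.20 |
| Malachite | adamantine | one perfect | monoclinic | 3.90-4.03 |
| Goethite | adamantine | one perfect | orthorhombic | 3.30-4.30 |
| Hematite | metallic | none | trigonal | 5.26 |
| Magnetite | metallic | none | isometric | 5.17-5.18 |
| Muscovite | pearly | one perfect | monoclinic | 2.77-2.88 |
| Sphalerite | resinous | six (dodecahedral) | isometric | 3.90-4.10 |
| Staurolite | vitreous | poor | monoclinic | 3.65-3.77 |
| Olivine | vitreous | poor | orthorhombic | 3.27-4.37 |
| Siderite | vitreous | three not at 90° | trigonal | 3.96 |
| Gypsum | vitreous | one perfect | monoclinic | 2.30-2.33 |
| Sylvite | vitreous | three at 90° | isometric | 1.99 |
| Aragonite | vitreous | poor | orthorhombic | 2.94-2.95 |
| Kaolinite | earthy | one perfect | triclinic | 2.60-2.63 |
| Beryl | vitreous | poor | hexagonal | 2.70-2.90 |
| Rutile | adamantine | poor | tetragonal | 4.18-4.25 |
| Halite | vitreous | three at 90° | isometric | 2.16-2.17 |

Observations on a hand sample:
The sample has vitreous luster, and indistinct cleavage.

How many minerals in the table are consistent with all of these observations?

Vitreous luster — leaves Apatite, Tourmaline, Staurolite, Olivine, Siderite, Gypsum, Sylvite, Aragonite, Beryl, Halite.
Indistinct cleavage excludes Siderite, Gypsum, Sylvite, Halite.
Remaining candidates: Apatite, Aragonite, Beryl, Olivine, Staurolite, Tourmaline.
That is 6 minerals.

6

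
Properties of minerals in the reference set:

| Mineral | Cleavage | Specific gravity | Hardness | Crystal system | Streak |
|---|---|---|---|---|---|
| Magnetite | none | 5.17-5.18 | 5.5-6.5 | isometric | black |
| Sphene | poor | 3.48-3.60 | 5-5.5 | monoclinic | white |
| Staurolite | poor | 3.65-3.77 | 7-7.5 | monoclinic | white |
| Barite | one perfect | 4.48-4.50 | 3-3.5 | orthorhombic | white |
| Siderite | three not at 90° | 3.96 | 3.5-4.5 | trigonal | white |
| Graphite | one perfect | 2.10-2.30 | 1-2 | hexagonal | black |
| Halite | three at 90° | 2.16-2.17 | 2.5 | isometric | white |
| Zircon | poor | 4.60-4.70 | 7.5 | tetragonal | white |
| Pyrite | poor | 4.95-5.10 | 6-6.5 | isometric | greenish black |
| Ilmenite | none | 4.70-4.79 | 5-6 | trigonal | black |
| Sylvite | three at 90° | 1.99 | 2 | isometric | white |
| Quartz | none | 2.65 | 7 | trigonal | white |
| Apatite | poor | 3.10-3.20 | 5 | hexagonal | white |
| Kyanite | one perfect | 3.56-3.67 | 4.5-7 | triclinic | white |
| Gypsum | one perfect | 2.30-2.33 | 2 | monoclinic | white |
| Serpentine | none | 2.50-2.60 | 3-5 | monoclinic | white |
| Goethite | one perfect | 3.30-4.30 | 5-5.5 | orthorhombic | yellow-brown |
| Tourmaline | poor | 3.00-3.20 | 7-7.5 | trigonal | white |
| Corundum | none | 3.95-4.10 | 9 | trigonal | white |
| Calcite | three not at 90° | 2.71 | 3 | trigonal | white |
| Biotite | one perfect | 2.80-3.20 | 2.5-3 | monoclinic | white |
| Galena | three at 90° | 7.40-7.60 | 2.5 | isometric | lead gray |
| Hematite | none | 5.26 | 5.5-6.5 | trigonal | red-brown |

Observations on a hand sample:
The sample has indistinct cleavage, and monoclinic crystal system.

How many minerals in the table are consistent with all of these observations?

2

Indistinct cleavage — only Sphene, Staurolite, Zircon, Pyrite, Apatite, Tourmaline remain.
Monoclinic crystal system — narrows the field to Sphene, Staurolite.
Consistent with every observation: Sphene, Staurolite.
That is 2 minerals.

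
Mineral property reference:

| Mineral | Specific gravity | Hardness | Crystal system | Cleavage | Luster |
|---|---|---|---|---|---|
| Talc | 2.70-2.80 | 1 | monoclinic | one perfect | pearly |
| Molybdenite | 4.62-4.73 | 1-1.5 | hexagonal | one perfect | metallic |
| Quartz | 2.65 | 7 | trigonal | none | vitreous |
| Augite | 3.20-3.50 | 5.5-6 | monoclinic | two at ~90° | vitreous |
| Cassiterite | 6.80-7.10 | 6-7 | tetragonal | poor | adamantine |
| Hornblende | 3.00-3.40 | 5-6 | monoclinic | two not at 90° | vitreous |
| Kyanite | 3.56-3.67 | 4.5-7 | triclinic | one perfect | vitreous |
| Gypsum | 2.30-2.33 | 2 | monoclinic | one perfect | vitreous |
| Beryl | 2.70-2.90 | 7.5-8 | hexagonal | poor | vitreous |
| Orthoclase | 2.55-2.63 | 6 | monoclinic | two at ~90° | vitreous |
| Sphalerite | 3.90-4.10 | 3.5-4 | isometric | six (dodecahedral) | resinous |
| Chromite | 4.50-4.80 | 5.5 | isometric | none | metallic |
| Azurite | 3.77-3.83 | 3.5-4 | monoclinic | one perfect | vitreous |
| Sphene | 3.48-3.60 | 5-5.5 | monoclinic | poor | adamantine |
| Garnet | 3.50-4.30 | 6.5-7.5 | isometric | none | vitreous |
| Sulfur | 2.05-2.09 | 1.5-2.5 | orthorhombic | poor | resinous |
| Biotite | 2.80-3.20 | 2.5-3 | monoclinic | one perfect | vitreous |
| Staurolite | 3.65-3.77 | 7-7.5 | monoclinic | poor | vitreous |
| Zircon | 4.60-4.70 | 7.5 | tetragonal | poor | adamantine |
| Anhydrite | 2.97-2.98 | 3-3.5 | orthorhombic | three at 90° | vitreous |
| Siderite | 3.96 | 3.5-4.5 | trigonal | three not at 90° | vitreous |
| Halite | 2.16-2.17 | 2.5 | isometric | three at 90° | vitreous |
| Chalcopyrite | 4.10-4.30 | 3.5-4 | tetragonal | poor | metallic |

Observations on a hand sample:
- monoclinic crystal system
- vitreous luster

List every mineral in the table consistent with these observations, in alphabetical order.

Monoclinic crystal system: Talc, Augite, Hornblende, Gypsum, Orthoclase, Azurite, Sphene, Biotite, Staurolite remain.
Vitreous luster rules out Talc, Sphene.
Consistent with every observation: Augite, Azurite, Biotite, Gypsum, Hornblende, Orthoclase, Staurolite.

Augite, Azurite, Biotite, Gypsum, Hornblende, Orthoclase, Staurolite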